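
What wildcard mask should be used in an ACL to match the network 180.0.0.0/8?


Subnet mask: 255.0.0.0
Wildcard = 255.255.255.255 - subnet mask
255 - 255 = 0
255 - 0 = 255
255 - 0 = 255
255 - 0 = 255
Wildcard: 0.255.255.255


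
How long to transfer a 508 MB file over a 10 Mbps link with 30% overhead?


Effective throughput = 10 * (1 - 30/100) = 7 Mbps
File size in Mb = 508 * 8 = 4064 Mb
Time = 4064 / 7
Time = 580.5714 seconds


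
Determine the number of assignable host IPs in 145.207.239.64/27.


Host bits = 32 - 27 = 5
Total addresses = 2^5 = 32
Usable = total - 2 (network and broadcast)
Usable hosts: 30


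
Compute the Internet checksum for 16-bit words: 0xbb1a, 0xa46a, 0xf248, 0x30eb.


Sum all words (with carry folding):
+ 0xbb1a = 0xbb1a
+ 0xa46a = 0x5f85
+ 0xf248 = 0x51ce
+ 0x30eb = 0x82b9
One's complement: ~0x82b9
Checksum = 0x7d46


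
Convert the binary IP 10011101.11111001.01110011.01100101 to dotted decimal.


10011101 = 157
11111001 = 249
01110011 = 115
01100101 = 101
IP: 157.249.115.101


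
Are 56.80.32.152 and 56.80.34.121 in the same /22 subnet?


Mask: 255.255.252.0
56.80.32.152 AND mask = 56.80.32.0
56.80.34.121 AND mask = 56.80.32.0
Yes, same subnet (56.80.32.0)


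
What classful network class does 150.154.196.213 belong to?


First octet: 150
Binary: 10010110
10xxxxxx -> Class B (128-191)
Class B, default mask 255.255.0.0 (/16)


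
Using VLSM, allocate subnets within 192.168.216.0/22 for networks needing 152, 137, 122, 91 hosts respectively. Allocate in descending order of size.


152 hosts -> /24 (254 usable): 192.168.216.0/24
137 hosts -> /24 (254 usable): 192.168.217.0/24
122 hosts -> /25 (126 usable): 192.168.218.0/25
91 hosts -> /25 (126 usable): 192.168.218.128/25
Allocation: 192.168.216.0/24 (152 hosts, 254 usable); 192.168.217.0/24 (137 hosts, 254 usable); 192.168.218.0/25 (122 hosts, 126 usable); 192.168.218.128/25 (91 hosts, 126 usable)


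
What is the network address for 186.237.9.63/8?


IP:   10111010.11101101.00001001.00111111
Mask: 11111111.00000000.00000000.00000000
AND operation:
Net:  10111010.00000000.00000000.00000000
Network: 186.0.0.0/8


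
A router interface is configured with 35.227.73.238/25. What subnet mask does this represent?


/25 means 25 network bits, 7 host bits
Binary: 11111111111111111111111110000000
Mask: 255.255.255.128


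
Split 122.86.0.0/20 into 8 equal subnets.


New prefix = 20 + 3 = 23
Each subnet has 512 addresses
  122.86.0.0/23
  122.86.2.0/23
  122.86.4.0/23
  122.86.6.0/23
  122.86.8.0/23
  122.86.10.0/23
  122.86.12.0/23
  122.86.14.0/23
Subnets: 122.86.0.0/23, 122.86.2.0/23, 122.86.4.0/23, 122.86.6.0/23, 122.86.8.0/23, 122.86.10.0/23, 122.86.12.0/23, 122.86.14.0/23


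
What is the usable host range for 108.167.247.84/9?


Network: 108.128.0.0
Broadcast: 108.255.255.255
First usable = network + 1
Last usable = broadcast - 1
Range: 108.128.0.1 to 108.255.255.254


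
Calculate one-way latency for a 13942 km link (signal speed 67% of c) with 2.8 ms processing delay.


Speed = 0.67 * 3e5 km/s = 201000 km/s
Propagation delay = 13942 / 201000 = 0.0694 s = 69.3632 ms
Processing delay = 2.8 ms
Total one-way latency = 72.1632 ms


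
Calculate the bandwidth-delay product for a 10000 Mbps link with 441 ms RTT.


BDP = bandwidth * RTT
= 10000 Mbps * 441 ms
= 10000 * 1e6 * 441 / 1000 bits
= 4410000000 bits
= 551250000 bytes
= 538330.0781 KB
BDP = 4410000000 bits (551250000 bytes)


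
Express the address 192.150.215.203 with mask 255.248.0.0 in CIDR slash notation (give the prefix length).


Binary: 11111111.11111000.00000000.00000000
Count leading 1s
Prefix: /13


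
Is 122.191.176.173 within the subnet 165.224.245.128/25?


Subnet network: 165.224.245.128
Test IP AND mask: 122.191.176.128
No, 122.191.176.173 is not in 165.224.245.128/25


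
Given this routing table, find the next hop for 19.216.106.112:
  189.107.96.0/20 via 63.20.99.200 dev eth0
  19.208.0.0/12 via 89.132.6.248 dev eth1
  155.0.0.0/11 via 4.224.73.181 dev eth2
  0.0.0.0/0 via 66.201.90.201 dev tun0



Longest prefix match for 19.216.106.112:
  /20 189.107.96.0: no
  /12 19.208.0.0: MATCH
  /11 155.0.0.0: no
  /0 0.0.0.0: MATCH
Selected: next-hop 89.132.6.248 via eth1 (matched /12)


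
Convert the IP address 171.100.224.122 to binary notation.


171 = 10101011
100 = 01100100
224 = 11100000
122 = 01111010
Binary: 10101011.01100100.11100000.01111010


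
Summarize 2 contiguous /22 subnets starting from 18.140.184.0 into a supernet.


Original prefix: /22
Number of subnets: 2 = 2^1
New prefix = 22 - 1 = 21
Supernet: 18.140.184.0/21


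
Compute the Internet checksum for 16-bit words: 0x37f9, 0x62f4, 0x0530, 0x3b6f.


Sum all words (with carry folding):
+ 0x37f9 = 0x37f9
+ 0x62f4 = 0x9aed
+ 0x0530 = 0xa01d
+ 0x3b6f = 0xdb8c
One's complement: ~0xdb8c
Checksum = 0x2473


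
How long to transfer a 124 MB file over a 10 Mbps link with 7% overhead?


Effective throughput = 10 * (1 - 7/100) = 9.3 Mbps
File size in Mb = 124 * 8 = 992 Mb
Time = 992 / 9.3
Time = 106.6667 seconds


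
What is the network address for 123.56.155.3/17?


IP:   01111011.00111000.10011011.00000011
Mask: 11111111.11111111.10000000.00000000
AND operation:
Net:  01111011.00111000.10000000.00000000
Network: 123.56.128.0/17


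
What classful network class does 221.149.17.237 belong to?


First octet: 221
Binary: 11011101
110xxxxx -> Class C (192-223)
Class C, default mask 255.255.255.0 (/24)


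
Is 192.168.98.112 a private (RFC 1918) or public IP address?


RFC 1918 private ranges:
  10.0.0.0/8 (10.0.0.0 - 10.255.255.255)
  172.16.0.0/12 (172.16.0.0 - 172.31.255.255)
  192.168.0.0/16 (192.168.0.0 - 192.168.255.255)
Private (in 192.168.0.0/16)


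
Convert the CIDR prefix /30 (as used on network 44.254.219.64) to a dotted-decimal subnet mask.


/30 means 30 network bits, 2 host bits
Binary: 11111111111111111111111111111100
Mask: 255.255.255.252


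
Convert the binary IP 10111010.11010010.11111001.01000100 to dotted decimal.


10111010 = 186
11010010 = 210
11111001 = 249
01000100 = 68
IP: 186.210.249.68


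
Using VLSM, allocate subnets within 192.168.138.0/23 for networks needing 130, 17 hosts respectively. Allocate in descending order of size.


130 hosts -> /24 (254 usable): 192.168.138.0/24
17 hosts -> /27 (30 usable): 192.168.139.0/27
Allocation: 192.168.138.0/24 (130 hosts, 254 usable); 192.168.139.0/27 (17 hosts, 30 usable)


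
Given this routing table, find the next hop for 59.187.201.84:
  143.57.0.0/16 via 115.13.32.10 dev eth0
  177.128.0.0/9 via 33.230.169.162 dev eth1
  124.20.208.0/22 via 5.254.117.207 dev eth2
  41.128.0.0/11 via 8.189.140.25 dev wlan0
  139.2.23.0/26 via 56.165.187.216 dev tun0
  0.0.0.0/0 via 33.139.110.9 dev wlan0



Longest prefix match for 59.187.201.84:
  /16 143.57.0.0: no
  /9 177.128.0.0: no
  /22 124.20.208.0: no
  /11 41.128.0.0: no
  /26 139.2.23.0: no
  /0 0.0.0.0: MATCH
Selected: next-hop 33.139.110.9 via wlan0 (matched /0)


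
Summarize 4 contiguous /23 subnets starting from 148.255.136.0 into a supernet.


Original prefix: /23
Number of subnets: 4 = 2^2
New prefix = 23 - 2 = 21
Supernet: 148.255.136.0/21


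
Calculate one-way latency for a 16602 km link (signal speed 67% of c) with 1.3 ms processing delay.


Speed = 0.67 * 3e5 km/s = 201000 km/s
Propagation delay = 16602 / 201000 = 0.0826 s = 82.597 ms
Processing delay = 1.3 ms
Total one-way latency = 83.897 ms


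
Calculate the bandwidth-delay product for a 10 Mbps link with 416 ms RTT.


BDP = bandwidth * RTT
= 10 Mbps * 416 ms
= 10 * 1e6 * 416 / 1000 bits
= 4160000 bits
= 520000 bytes
= 507.8125 KB
BDP = 4160000 bits (520000 bytes)


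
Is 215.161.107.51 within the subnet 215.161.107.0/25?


Subnet network: 215.161.107.0
Test IP AND mask: 215.161.107.0
Yes, 215.161.107.51 is in 215.161.107.0/25


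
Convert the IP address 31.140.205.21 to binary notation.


31 = 00011111
140 = 10001100
205 = 11001101
21 = 00010101
Binary: 00011111.10001100.11001101.00010101


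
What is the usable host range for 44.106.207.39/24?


Network: 44.106.207.0
Broadcast: 44.106.207.255
First usable = network + 1
Last usable = broadcast - 1
Range: 44.106.207.1 to 44.106.207.254


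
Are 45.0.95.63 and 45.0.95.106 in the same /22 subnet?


Mask: 255.255.252.0
45.0.95.63 AND mask = 45.0.92.0
45.0.95.106 AND mask = 45.0.92.0
Yes, same subnet (45.0.92.0)


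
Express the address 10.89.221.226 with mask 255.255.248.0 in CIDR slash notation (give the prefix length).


Binary: 11111111.11111111.11111000.00000000
Count leading 1s
Prefix: /21


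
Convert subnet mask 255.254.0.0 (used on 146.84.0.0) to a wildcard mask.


Subnet mask: 255.254.0.0
Wildcard = 255.255.255.255 - subnet mask
255 - 255 = 0
255 - 254 = 1
255 - 0 = 255
255 - 0 = 255
Wildcard: 0.1.255.255


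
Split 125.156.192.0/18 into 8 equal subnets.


New prefix = 18 + 3 = 21
Each subnet has 2048 addresses
  125.156.192.0/21
  125.156.200.0/21
  125.156.208.0/21
  125.156.216.0/21
  125.156.224.0/21
  125.156.232.0/21
  125.156.240.0/21
  125.156.248.0/21
Subnets: 125.156.192.0/21, 125.156.200.0/21, 125.156.208.0/21, 125.156.216.0/21, 125.156.224.0/21, 125.156.232.0/21, 125.156.240.0/21, 125.156.248.0/21


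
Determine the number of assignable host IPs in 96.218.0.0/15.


Host bits = 32 - 15 = 17
Total addresses = 2^17 = 131072
Usable = total - 2 (network and broadcast)
Usable hosts: 131070


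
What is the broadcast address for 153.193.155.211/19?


Network: 153.193.128.0/19
Host bits = 13
Set all host bits to 1:
Broadcast: 153.193.159.255


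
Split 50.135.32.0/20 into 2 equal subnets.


New prefix = 20 + 1 = 21
Each subnet has 2048 addresses
  50.135.32.0/21
  50.135.40.0/21
Subnets: 50.135.32.0/21, 50.135.40.0/21


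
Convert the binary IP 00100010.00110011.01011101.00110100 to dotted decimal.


00100010 = 34
00110011 = 51
01011101 = 93
00110100 = 52
IP: 34.51.93.52


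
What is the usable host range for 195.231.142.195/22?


Network: 195.231.140.0
Broadcast: 195.231.143.255
First usable = network + 1
Last usable = broadcast - 1
Range: 195.231.140.1 to 195.231.143.254


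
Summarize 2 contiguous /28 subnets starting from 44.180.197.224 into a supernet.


Original prefix: /28
Number of subnets: 2 = 2^1
New prefix = 28 - 1 = 27
Supernet: 44.180.197.224/27


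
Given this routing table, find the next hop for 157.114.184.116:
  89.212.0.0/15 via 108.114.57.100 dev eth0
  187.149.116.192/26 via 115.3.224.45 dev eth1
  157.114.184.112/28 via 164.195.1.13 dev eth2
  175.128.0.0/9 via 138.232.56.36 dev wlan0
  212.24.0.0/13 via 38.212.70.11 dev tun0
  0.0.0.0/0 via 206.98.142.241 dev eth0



Longest prefix match for 157.114.184.116:
  /15 89.212.0.0: no
  /26 187.149.116.192: no
  /28 157.114.184.112: MATCH
  /9 175.128.0.0: no
  /13 212.24.0.0: no
  /0 0.0.0.0: MATCH
Selected: next-hop 164.195.1.13 via eth2 (matched /28)


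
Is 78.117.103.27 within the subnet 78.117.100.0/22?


Subnet network: 78.117.100.0
Test IP AND mask: 78.117.100.0
Yes, 78.117.103.27 is in 78.117.100.0/22


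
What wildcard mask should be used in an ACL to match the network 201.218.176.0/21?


Subnet mask: 255.255.248.0
Wildcard = 255.255.255.255 - subnet mask
255 - 255 = 0
255 - 255 = 0
255 - 248 = 7
255 - 0 = 255
Wildcard: 0.0.7.255


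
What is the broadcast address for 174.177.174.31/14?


Network: 174.176.0.0/14
Host bits = 18
Set all host bits to 1:
Broadcast: 174.179.255.255


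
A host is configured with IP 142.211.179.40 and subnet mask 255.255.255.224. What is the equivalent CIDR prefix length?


Binary: 11111111.11111111.11111111.11100000
Count leading 1s
Prefix: /27


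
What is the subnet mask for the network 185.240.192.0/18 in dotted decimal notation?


/18 means 18 network bits, 14 host bits
Binary: 11111111111111111100000000000000
Mask: 255.255.192.0


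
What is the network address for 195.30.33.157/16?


IP:   11000011.00011110.00100001.10011101
Mask: 11111111.11111111.00000000.00000000
AND operation:
Net:  11000011.00011110.00000000.00000000
Network: 195.30.0.0/16


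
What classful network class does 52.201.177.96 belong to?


First octet: 52
Binary: 00110100
0xxxxxxx -> Class A (1-126)
Class A, default mask 255.0.0.0 (/8)


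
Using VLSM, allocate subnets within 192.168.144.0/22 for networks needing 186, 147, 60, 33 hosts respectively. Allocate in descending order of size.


186 hosts -> /24 (254 usable): 192.168.144.0/24
147 hosts -> /24 (254 usable): 192.168.145.0/24
60 hosts -> /26 (62 usable): 192.168.146.0/26
33 hosts -> /26 (62 usable): 192.168.146.64/26
Allocation: 192.168.144.0/24 (186 hosts, 254 usable); 192.168.145.0/24 (147 hosts, 254 usable); 192.168.146.0/26 (60 hosts, 62 usable); 192.168.146.64/26 (33 hosts, 62 usable)


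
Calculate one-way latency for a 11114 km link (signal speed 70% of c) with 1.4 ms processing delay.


Speed = 0.7 * 3e5 km/s = 210000 km/s
Propagation delay = 11114 / 210000 = 0.0529 s = 52.9238 ms
Processing delay = 1.4 ms
Total one-way latency = 54.3238 ms


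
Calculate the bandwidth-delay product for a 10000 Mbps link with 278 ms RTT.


BDP = bandwidth * RTT
= 10000 Mbps * 278 ms
= 10000 * 1e6 * 278 / 1000 bits
= 2780000000 bits
= 347500000 bytes
= 339355.4688 KB
BDP = 2780000000 bits (347500000 bytes)


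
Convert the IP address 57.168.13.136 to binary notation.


57 = 00111001
168 = 10101000
13 = 00001101
136 = 10001000
Binary: 00111001.10101000.00001101.10001000


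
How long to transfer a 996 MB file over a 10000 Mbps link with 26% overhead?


Effective throughput = 10000 * (1 - 26/100) = 7400 Mbps
File size in Mb = 996 * 8 = 7968 Mb
Time = 7968 / 7400
Time = 1.0768 seconds


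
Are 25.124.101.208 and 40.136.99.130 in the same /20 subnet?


Mask: 255.255.240.0
25.124.101.208 AND mask = 25.124.96.0
40.136.99.130 AND mask = 40.136.96.0
No, different subnets (25.124.96.0 vs 40.136.96.0)


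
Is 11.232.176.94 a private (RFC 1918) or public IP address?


RFC 1918 private ranges:
  10.0.0.0/8 (10.0.0.0 - 10.255.255.255)
  172.16.0.0/12 (172.16.0.0 - 172.31.255.255)
  192.168.0.0/16 (192.168.0.0 - 192.168.255.255)
Public (not in any RFC 1918 range)


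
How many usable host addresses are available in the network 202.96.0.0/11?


Host bits = 32 - 11 = 21
Total addresses = 2^21 = 2097152
Usable = total - 2 (network and broadcast)
Usable hosts: 2097150


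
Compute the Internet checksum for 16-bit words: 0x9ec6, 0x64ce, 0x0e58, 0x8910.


Sum all words (with carry folding):
+ 0x9ec6 = 0x9ec6
+ 0x64ce = 0x0395
+ 0x0e58 = 0x11ed
+ 0x8910 = 0x9afd
One's complement: ~0x9afd
Checksum = 0x6502


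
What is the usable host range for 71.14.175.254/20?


Network: 71.14.160.0
Broadcast: 71.14.175.255
First usable = network + 1
Last usable = broadcast - 1
Range: 71.14.160.1 to 71.14.175.254


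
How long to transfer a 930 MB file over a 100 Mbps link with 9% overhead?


Effective throughput = 100 * (1 - 9/100) = 91 Mbps
File size in Mb = 930 * 8 = 7440 Mb
Time = 7440 / 91
Time = 81.7582 seconds


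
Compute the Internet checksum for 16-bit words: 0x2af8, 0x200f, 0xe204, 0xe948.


Sum all words (with carry folding):
+ 0x2af8 = 0x2af8
+ 0x200f = 0x4b07
+ 0xe204 = 0x2d0c
+ 0xe948 = 0x1655
One's complement: ~0x1655
Checksum = 0xe9aa


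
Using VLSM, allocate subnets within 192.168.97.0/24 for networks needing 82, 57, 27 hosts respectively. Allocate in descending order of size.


82 hosts -> /25 (126 usable): 192.168.97.0/25
57 hosts -> /26 (62 usable): 192.168.97.128/26
27 hosts -> /27 (30 usable): 192.168.97.192/27
Allocation: 192.168.97.0/25 (82 hosts, 126 usable); 192.168.97.128/26 (57 hosts, 62 usable); 192.168.97.192/27 (27 hosts, 30 usable)


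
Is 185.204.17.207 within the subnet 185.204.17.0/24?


Subnet network: 185.204.17.0
Test IP AND mask: 185.204.17.0
Yes, 185.204.17.207 is in 185.204.17.0/24


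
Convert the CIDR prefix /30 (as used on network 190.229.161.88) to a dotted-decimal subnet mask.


/30 means 30 network bits, 2 host bits
Binary: 11111111111111111111111111111100
Mask: 255.255.255.252


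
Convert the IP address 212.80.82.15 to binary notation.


212 = 11010100
80 = 01010000
82 = 01010010
15 = 00001111
Binary: 11010100.01010000.01010010.00001111


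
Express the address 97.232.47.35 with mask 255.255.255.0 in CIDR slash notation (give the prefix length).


Binary: 11111111.11111111.11111111.00000000
Count leading 1s
Prefix: /24


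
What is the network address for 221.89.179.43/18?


IP:   11011101.01011001.10110011.00101011
Mask: 11111111.11111111.11000000.00000000
AND operation:
Net:  11011101.01011001.10000000.00000000
Network: 221.89.128.0/18


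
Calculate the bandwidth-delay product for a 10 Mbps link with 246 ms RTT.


BDP = bandwidth * RTT
= 10 Mbps * 246 ms
= 10 * 1e6 * 246 / 1000 bits
= 2460000 bits
= 307500 bytes
= 300.293 KB
BDP = 2460000 bits (307500 bytes)


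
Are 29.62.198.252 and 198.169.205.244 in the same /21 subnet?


Mask: 255.255.248.0
29.62.198.252 AND mask = 29.62.192.0
198.169.205.244 AND mask = 198.169.200.0
No, different subnets (29.62.192.0 vs 198.169.200.0)


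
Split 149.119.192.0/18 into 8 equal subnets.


New prefix = 18 + 3 = 21
Each subnet has 2048 addresses
  149.119.192.0/21
  149.119.200.0/21
  149.119.208.0/21
  149.119.216.0/21
  149.119.224.0/21
  149.119.232.0/21
  149.119.240.0/21
  149.119.248.0/21
Subnets: 149.119.192.0/21, 149.119.200.0/21, 149.119.208.0/21, 149.119.216.0/21, 149.119.224.0/21, 149.119.232.0/21, 149.119.240.0/21, 149.119.248.0/21


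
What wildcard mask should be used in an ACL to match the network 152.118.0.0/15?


Subnet mask: 255.254.0.0
Wildcard = 255.255.255.255 - subnet mask
255 - 255 = 0
255 - 254 = 1
255 - 0 = 255
255 - 0 = 255
Wildcard: 0.1.255.255


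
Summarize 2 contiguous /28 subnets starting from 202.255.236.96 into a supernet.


Original prefix: /28
Number of subnets: 2 = 2^1
New prefix = 28 - 1 = 27
Supernet: 202.255.236.96/27


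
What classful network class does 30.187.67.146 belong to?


First octet: 30
Binary: 00011110
0xxxxxxx -> Class A (1-126)
Class A, default mask 255.0.0.0 (/8)


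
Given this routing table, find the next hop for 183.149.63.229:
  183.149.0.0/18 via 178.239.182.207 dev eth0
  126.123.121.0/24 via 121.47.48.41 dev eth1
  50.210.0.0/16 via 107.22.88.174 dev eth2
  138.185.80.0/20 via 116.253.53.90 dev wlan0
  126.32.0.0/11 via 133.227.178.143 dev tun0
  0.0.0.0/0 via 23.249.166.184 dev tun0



Longest prefix match for 183.149.63.229:
  /18 183.149.0.0: MATCH
  /24 126.123.121.0: no
  /16 50.210.0.0: no
  /20 138.185.80.0: no
  /11 126.32.0.0: no
  /0 0.0.0.0: MATCH
Selected: next-hop 178.239.182.207 via eth0 (matched /18)


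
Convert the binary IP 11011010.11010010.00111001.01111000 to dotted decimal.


11011010 = 218
11010010 = 210
00111001 = 57
01111000 = 120
IP: 218.210.57.120


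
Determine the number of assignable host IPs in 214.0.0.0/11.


Host bits = 32 - 11 = 21
Total addresses = 2^21 = 2097152
Usable = total - 2 (network and broadcast)
Usable hosts: 2097150


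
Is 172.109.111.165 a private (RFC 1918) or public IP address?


RFC 1918 private ranges:
  10.0.0.0/8 (10.0.0.0 - 10.255.255.255)
  172.16.0.0/12 (172.16.0.0 - 172.31.255.255)
  192.168.0.0/16 (192.168.0.0 - 192.168.255.255)
Public (not in any RFC 1918 range)


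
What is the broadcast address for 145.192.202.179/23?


Network: 145.192.202.0/23
Host bits = 9
Set all host bits to 1:
Broadcast: 145.192.203.255


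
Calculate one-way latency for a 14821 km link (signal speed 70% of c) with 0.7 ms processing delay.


Speed = 0.7 * 3e5 km/s = 210000 km/s
Propagation delay = 14821 / 210000 = 0.0706 s = 70.5762 ms
Processing delay = 0.7 ms
Total one-way latency = 71.2762 ms


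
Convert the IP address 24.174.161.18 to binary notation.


24 = 00011000
174 = 10101110
161 = 10100001
18 = 00010010
Binary: 00011000.10101110.10100001.00010010


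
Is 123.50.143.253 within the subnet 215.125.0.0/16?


Subnet network: 215.125.0.0
Test IP AND mask: 123.50.0.0
No, 123.50.143.253 is not in 215.125.0.0/16


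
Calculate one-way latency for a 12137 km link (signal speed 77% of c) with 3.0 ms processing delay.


Speed = 0.77 * 3e5 km/s = 231000 km/s
Propagation delay = 12137 / 231000 = 0.0525 s = 52.5411 ms
Processing delay = 3.0 ms
Total one-way latency = 55.5411 ms


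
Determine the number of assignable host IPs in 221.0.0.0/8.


Host bits = 32 - 8 = 24
Total addresses = 2^24 = 16777216
Usable = total - 2 (network and broadcast)
Usable hosts: 16777214


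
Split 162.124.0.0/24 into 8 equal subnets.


New prefix = 24 + 3 = 27
Each subnet has 32 addresses
  162.124.0.0/27
  162.124.0.32/27
  162.124.0.64/27
  162.124.0.96/27
  162.124.0.128/27
  162.124.0.160/27
  162.124.0.192/27
  162.124.0.224/27
Subnets: 162.124.0.0/27, 162.124.0.32/27, 162.124.0.64/27, 162.124.0.96/27, 162.124.0.128/27, 162.124.0.160/27, 162.124.0.192/27, 162.124.0.224/27


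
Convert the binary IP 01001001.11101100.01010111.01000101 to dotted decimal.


01001001 = 73
11101100 = 236
01010111 = 87
01000101 = 69
IP: 73.236.87.69


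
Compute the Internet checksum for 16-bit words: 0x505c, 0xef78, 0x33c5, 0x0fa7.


Sum all words (with carry folding):
+ 0x505c = 0x505c
+ 0xef78 = 0x3fd5
+ 0x33c5 = 0x739a
+ 0x0fa7 = 0x8341
One's complement: ~0x8341
Checksum = 0x7cbe


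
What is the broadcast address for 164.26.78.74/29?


Network: 164.26.78.72/29
Host bits = 3
Set all host bits to 1:
Broadcast: 164.26.78.79


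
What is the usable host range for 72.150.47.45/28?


Network: 72.150.47.32
Broadcast: 72.150.47.47
First usable = network + 1
Last usable = broadcast - 1
Range: 72.150.47.33 to 72.150.47.46


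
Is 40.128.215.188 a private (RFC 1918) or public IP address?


RFC 1918 private ranges:
  10.0.0.0/8 (10.0.0.0 - 10.255.255.255)
  172.16.0.0/12 (172.16.0.0 - 172.31.255.255)
  192.168.0.0/16 (192.168.0.0 - 192.168.255.255)
Public (not in any RFC 1918 range)


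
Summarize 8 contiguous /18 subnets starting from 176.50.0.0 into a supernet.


Original prefix: /18
Number of subnets: 8 = 2^3
New prefix = 18 - 3 = 15
Supernet: 176.50.0.0/15


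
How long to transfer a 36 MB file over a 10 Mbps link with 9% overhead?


Effective throughput = 10 * (1 - 9/100) = 9.1 Mbps
File size in Mb = 36 * 8 = 288 Mb
Time = 288 / 9.1
Time = 31.6484 seconds


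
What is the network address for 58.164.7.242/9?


IP:   00111010.10100100.00000111.11110010
Mask: 11111111.10000000.00000000.00000000
AND operation:
Net:  00111010.10000000.00000000.00000000
Network: 58.128.0.0/9


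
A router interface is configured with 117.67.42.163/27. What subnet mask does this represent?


/27 means 27 network bits, 5 host bits
Binary: 11111111111111111111111111100000
Mask: 255.255.255.224


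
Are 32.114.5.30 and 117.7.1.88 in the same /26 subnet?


Mask: 255.255.255.192
32.114.5.30 AND mask = 32.114.5.0
117.7.1.88 AND mask = 117.7.1.64
No, different subnets (32.114.5.0 vs 117.7.1.64)


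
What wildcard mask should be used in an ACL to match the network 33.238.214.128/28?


Subnet mask: 255.255.255.240
Wildcard = 255.255.255.255 - subnet mask
255 - 255 = 0
255 - 255 = 0
255 - 255 = 0
255 - 240 = 15
Wildcard: 0.0.0.15


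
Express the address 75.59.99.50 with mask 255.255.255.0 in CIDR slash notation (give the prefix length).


Binary: 11111111.11111111.11111111.00000000
Count leading 1s
Prefix: /24


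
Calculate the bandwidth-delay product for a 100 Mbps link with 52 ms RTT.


BDP = bandwidth * RTT
= 100 Mbps * 52 ms
= 100 * 1e6 * 52 / 1000 bits
= 5200000 bits
= 650000 bytes
= 634.7656 KB
BDP = 5200000 bits (650000 bytes)


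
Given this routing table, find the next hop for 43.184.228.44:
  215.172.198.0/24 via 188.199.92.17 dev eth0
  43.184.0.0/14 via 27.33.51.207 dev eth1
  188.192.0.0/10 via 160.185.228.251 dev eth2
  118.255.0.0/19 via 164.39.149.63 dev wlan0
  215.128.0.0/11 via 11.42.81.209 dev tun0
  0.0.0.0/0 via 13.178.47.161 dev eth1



Longest prefix match for 43.184.228.44:
  /24 215.172.198.0: no
  /14 43.184.0.0: MATCH
  /10 188.192.0.0: no
  /19 118.255.0.0: no
  /11 215.128.0.0: no
  /0 0.0.0.0: MATCH
Selected: next-hop 27.33.51.207 via eth1 (matched /14)


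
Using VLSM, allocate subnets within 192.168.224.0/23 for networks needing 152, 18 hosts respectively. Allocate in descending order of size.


152 hosts -> /24 (254 usable): 192.168.224.0/24
18 hosts -> /27 (30 usable): 192.168.225.0/27
Allocation: 192.168.224.0/24 (152 hosts, 254 usable); 192.168.225.0/27 (18 hosts, 30 usable)


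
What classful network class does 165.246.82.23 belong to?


First octet: 165
Binary: 10100101
10xxxxxx -> Class B (128-191)
Class B, default mask 255.255.0.0 (/16)


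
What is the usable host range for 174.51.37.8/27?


Network: 174.51.37.0
Broadcast: 174.51.37.31
First usable = network + 1
Last usable = broadcast - 1
Range: 174.51.37.1 to 174.51.37.30


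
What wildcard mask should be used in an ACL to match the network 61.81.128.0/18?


Subnet mask: 255.255.192.0
Wildcard = 255.255.255.255 - subnet mask
255 - 255 = 0
255 - 255 = 0
255 - 192 = 63
255 - 0 = 255
Wildcard: 0.0.63.255


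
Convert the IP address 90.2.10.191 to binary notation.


90 = 01011010
2 = 00000010
10 = 00001010
191 = 10111111
Binary: 01011010.00000010.00001010.10111111


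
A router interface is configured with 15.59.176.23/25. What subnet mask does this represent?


/25 means 25 network bits, 7 host bits
Binary: 11111111111111111111111110000000
Mask: 255.255.255.128


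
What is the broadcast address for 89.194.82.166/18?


Network: 89.194.64.0/18
Host bits = 14
Set all host bits to 1:
Broadcast: 89.194.127.255


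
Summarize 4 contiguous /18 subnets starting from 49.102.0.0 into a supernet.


Original prefix: /18
Number of subnets: 4 = 2^2
New prefix = 18 - 2 = 16
Supernet: 49.102.0.0/16


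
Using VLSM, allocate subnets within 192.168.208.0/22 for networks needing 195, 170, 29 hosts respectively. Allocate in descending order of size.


195 hosts -> /24 (254 usable): 192.168.208.0/24
170 hosts -> /24 (254 usable): 192.168.209.0/24
29 hosts -> /27 (30 usable): 192.168.210.0/27
Allocation: 192.168.208.0/24 (195 hosts, 254 usable); 192.168.209.0/24 (170 hosts, 254 usable); 192.168.210.0/27 (29 hosts, 30 usable)


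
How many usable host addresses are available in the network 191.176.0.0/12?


Host bits = 32 - 12 = 20
Total addresses = 2^20 = 1048576
Usable = total - 2 (network and broadcast)
Usable hosts: 1048574


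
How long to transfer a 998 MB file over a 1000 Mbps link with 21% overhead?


Effective throughput = 1000 * (1 - 21/100) = 790 Mbps
File size in Mb = 998 * 8 = 7984 Mb
Time = 7984 / 790
Time = 10.1063 seconds


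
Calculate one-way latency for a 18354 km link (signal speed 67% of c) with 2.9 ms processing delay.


Speed = 0.67 * 3e5 km/s = 201000 km/s
Propagation delay = 18354 / 201000 = 0.0913 s = 91.3134 ms
Processing delay = 2.9 ms
Total one-way latency = 94.2134 ms


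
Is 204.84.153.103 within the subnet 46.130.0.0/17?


Subnet network: 46.130.0.0
Test IP AND mask: 204.84.128.0
No, 204.84.153.103 is not in 46.130.0.0/17


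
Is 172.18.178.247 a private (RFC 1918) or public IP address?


RFC 1918 private ranges:
  10.0.0.0/8 (10.0.0.0 - 10.255.255.255)
  172.16.0.0/12 (172.16.0.0 - 172.31.255.255)
  192.168.0.0/16 (192.168.0.0 - 192.168.255.255)
Private (in 172.16.0.0/12)


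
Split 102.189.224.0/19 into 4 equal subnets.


New prefix = 19 + 2 = 21
Each subnet has 2048 addresses
  102.189.224.0/21
  102.189.232.0/21
  102.189.240.0/21
  102.189.248.0/21
Subnets: 102.189.224.0/21, 102.189.232.0/21, 102.189.240.0/21, 102.189.248.0/21


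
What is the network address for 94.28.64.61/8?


IP:   01011110.00011100.01000000.00111101
Mask: 11111111.00000000.00000000.00000000
AND operation:
Net:  01011110.00000000.00000000.00000000
Network: 94.0.0.0/8


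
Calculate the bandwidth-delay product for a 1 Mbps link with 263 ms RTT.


BDP = bandwidth * RTT
= 1 Mbps * 263 ms
= 1 * 1e6 * 263 / 1000 bits
= 263000 bits
= 32875 bytes
= 32.1045 KB
BDP = 263000 bits (32875 bytes)


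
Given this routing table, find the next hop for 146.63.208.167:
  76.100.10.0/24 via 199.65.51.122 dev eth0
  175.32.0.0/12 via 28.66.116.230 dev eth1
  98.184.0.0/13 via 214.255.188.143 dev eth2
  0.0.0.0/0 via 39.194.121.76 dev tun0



Longest prefix match for 146.63.208.167:
  /24 76.100.10.0: no
  /12 175.32.0.0: no
  /13 98.184.0.0: no
  /0 0.0.0.0: MATCH
Selected: next-hop 39.194.121.76 via tun0 (matched /0)


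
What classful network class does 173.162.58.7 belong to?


First octet: 173
Binary: 10101101
10xxxxxx -> Class B (128-191)
Class B, default mask 255.255.0.0 (/16)


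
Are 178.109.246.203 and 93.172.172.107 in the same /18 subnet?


Mask: 255.255.192.0
178.109.246.203 AND mask = 178.109.192.0
93.172.172.107 AND mask = 93.172.128.0
No, different subnets (178.109.192.0 vs 93.172.128.0)


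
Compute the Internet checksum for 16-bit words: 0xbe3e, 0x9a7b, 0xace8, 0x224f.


Sum all words (with carry folding):
+ 0xbe3e = 0xbe3e
+ 0x9a7b = 0x58ba
+ 0xace8 = 0x05a3
+ 0x224f = 0x27f2
One's complement: ~0x27f2
Checksum = 0xd80d


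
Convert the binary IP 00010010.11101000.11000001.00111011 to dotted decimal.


00010010 = 18
11101000 = 232
11000001 = 193
00111011 = 59
IP: 18.232.193.59


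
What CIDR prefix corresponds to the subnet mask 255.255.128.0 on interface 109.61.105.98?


Binary: 11111111.11111111.10000000.00000000
Count leading 1s
Prefix: /17


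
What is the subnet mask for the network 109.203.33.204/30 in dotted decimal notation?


/30 means 30 network bits, 2 host bits
Binary: 11111111111111111111111111111100
Mask: 255.255.255.252


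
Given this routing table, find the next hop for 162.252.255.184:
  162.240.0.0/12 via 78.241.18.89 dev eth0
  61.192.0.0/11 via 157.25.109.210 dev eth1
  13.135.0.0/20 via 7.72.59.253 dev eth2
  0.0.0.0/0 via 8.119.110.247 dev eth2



Longest prefix match for 162.252.255.184:
  /12 162.240.0.0: MATCH
  /11 61.192.0.0: no
  /20 13.135.0.0: no
  /0 0.0.0.0: MATCH
Selected: next-hop 78.241.18.89 via eth0 (matched /12)


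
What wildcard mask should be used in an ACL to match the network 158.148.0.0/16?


Subnet mask: 255.255.0.0
Wildcard = 255.255.255.255 - subnet mask
255 - 255 = 0
255 - 255 = 0
255 - 0 = 255
255 - 0 = 255
Wildcard: 0.0.255.255


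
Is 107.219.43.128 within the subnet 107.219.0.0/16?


Subnet network: 107.219.0.0
Test IP AND mask: 107.219.0.0
Yes, 107.219.43.128 is in 107.219.0.0/16


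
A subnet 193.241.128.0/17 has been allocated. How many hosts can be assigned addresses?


Host bits = 32 - 17 = 15
Total addresses = 2^15 = 32768
Usable = total - 2 (network and broadcast)
Usable hosts: 32766


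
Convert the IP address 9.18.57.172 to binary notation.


9 = 00001001
18 = 00010010
57 = 00111001
172 = 10101100
Binary: 00001001.00010010.00111001.10101100


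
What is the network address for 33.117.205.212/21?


IP:   00100001.01110101.11001101.11010100
Mask: 11111111.11111111.11111000.00000000
AND operation:
Net:  00100001.01110101.11001000.00000000
Network: 33.117.200.0/21


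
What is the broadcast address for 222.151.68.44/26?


Network: 222.151.68.0/26
Host bits = 6
Set all host bits to 1:
Broadcast: 222.151.68.63


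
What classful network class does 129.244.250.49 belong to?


First octet: 129
Binary: 10000001
10xxxxxx -> Class B (128-191)
Class B, default mask 255.255.0.0 (/16)


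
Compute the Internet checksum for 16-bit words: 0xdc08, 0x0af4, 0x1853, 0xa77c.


Sum all words (with carry folding):
+ 0xdc08 = 0xdc08
+ 0x0af4 = 0xe6fc
+ 0x1853 = 0xff4f
+ 0xa77c = 0xa6cc
One's complement: ~0xa6cc
Checksum = 0x5933


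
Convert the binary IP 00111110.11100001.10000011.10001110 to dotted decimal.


00111110 = 62
11100001 = 225
10000011 = 131
10001110 = 142
IP: 62.225.131.142


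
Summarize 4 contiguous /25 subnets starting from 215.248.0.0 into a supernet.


Original prefix: /25
Number of subnets: 4 = 2^2
New prefix = 25 - 2 = 23
Supernet: 215.248.0.0/23


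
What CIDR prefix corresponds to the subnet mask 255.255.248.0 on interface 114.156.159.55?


Binary: 11111111.11111111.11111000.00000000
Count leading 1s
Prefix: /21


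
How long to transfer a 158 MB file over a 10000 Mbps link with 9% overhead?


Effective throughput = 10000 * (1 - 9/100) = 9100 Mbps
File size in Mb = 158 * 8 = 1264 Mb
Time = 1264 / 9100
Time = 0.1389 seconds


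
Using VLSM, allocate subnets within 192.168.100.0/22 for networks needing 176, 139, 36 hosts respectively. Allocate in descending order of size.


176 hosts -> /24 (254 usable): 192.168.100.0/24
139 hosts -> /24 (254 usable): 192.168.101.0/24
36 hosts -> /26 (62 usable): 192.168.102.0/26
Allocation: 192.168.100.0/24 (176 hosts, 254 usable); 192.168.101.0/24 (139 hosts, 254 usable); 192.168.102.0/26 (36 hosts, 62 usable)


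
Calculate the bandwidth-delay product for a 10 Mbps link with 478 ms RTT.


BDP = bandwidth * RTT
= 10 Mbps * 478 ms
= 10 * 1e6 * 478 / 1000 bits
= 4780000 bits
= 597500 bytes
= 583.4961 KB
BDP = 4780000 bits (597500 bytes)


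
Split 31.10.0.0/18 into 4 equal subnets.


New prefix = 18 + 2 = 20
Each subnet has 4096 addresses
  31.10.0.0/20
  31.10.16.0/20
  31.10.32.0/20
  31.10.48.0/20
Subnets: 31.10.0.0/20, 31.10.16.0/20, 31.10.32.0/20, 31.10.48.0/20


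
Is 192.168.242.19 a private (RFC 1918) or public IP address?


RFC 1918 private ranges:
  10.0.0.0/8 (10.0.0.0 - 10.255.255.255)
  172.16.0.0/12 (172.16.0.0 - 172.31.255.255)
  192.168.0.0/16 (192.168.0.0 - 192.168.255.255)
Private (in 192.168.0.0/16)


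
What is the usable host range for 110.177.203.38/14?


Network: 110.176.0.0
Broadcast: 110.179.255.255
First usable = network + 1
Last usable = broadcast - 1
Range: 110.176.0.1 to 110.179.255.254


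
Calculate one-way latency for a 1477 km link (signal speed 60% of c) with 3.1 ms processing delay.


Speed = 0.6 * 3e5 km/s = 180000 km/s
Propagation delay = 1477 / 180000 = 0.0082 s = 8.2056 ms
Processing delay = 3.1 ms
Total one-way latency = 11.3056 ms


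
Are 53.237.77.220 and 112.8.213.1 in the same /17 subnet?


Mask: 255.255.128.0
53.237.77.220 AND mask = 53.237.0.0
112.8.213.1 AND mask = 112.8.128.0
No, different subnets (53.237.0.0 vs 112.8.128.0)


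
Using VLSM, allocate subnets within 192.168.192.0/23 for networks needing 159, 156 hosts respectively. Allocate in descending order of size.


159 hosts -> /24 (254 usable): 192.168.192.0/24
156 hosts -> /24 (254 usable): 192.168.193.0/24
Allocation: 192.168.192.0/24 (159 hosts, 254 usable); 192.168.193.0/24 (156 hosts, 254 usable)


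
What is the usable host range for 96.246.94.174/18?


Network: 96.246.64.0
Broadcast: 96.246.127.255
First usable = network + 1
Last usable = broadcast - 1
Range: 96.246.64.1 to 96.246.127.254


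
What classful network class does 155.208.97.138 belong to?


First octet: 155
Binary: 10011011
10xxxxxx -> Class B (128-191)
Class B, default mask 255.255.0.0 (/16)


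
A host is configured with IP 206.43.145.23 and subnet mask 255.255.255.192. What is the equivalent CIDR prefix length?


Binary: 11111111.11111111.11111111.11000000
Count leading 1s
Prefix: /26


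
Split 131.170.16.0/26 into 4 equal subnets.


New prefix = 26 + 2 = 28
Each subnet has 16 addresses
  131.170.16.0/28
  131.170.16.16/28
  131.170.16.32/28
  131.170.16.48/28
Subnets: 131.170.16.0/28, 131.170.16.16/28, 131.170.16.32/28, 131.170.16.48/28


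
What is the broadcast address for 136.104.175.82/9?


Network: 136.0.0.0/9
Host bits = 23
Set all host bits to 1:
Broadcast: 136.127.255.255


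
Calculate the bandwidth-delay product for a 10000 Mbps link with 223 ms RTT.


BDP = bandwidth * RTT
= 10000 Mbps * 223 ms
= 10000 * 1e6 * 223 / 1000 bits
= 2230000000 bits
= 278750000 bytes
= 272216.7969 KB
BDP = 2230000000 bits (278750000 bytes)


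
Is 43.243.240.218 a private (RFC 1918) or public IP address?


RFC 1918 private ranges:
  10.0.0.0/8 (10.0.0.0 - 10.255.255.255)
  172.16.0.0/12 (172.16.0.0 - 172.31.255.255)
  192.168.0.0/16 (192.168.0.0 - 192.168.255.255)
Public (not in any RFC 1918 range)


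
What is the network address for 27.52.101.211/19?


IP:   00011011.00110100.01100101.11010011
Mask: 11111111.11111111.11100000.00000000
AND operation:
Net:  00011011.00110100.01100000.00000000
Network: 27.52.96.0/19


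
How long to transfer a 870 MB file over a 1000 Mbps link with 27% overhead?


Effective throughput = 1000 * (1 - 27/100) = 730 Mbps
File size in Mb = 870 * 8 = 6960 Mb
Time = 6960 / 730
Time = 9.5342 seconds


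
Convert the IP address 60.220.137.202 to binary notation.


60 = 00111100
220 = 11011100
137 = 10001001
202 = 11001010
Binary: 00111100.11011100.10001001.11001010


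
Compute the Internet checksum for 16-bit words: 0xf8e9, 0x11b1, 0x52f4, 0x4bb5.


Sum all words (with carry folding):
+ 0xf8e9 = 0xf8e9
+ 0x11b1 = 0x0a9b
+ 0x52f4 = 0x5d8f
+ 0x4bb5 = 0xa944
One's complement: ~0xa944
Checksum = 0x56bb


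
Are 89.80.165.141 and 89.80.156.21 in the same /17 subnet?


Mask: 255.255.128.0
89.80.165.141 AND mask = 89.80.128.0
89.80.156.21 AND mask = 89.80.128.0
Yes, same subnet (89.80.128.0)


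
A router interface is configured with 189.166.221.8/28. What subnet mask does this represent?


/28 means 28 network bits, 4 host bits
Binary: 11111111111111111111111111110000
Mask: 255.255.255.240


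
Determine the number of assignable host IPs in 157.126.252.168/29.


Host bits = 32 - 29 = 3
Total addresses = 2^3 = 8
Usable = total - 2 (network and broadcast)
Usable hosts: 6


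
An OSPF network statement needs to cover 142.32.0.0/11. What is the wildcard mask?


Subnet mask: 255.224.0.0
Wildcard = 255.255.255.255 - subnet mask
255 - 255 = 0
255 - 224 = 31
255 - 0 = 255
255 - 0 = 255
Wildcard: 0.31.255.255


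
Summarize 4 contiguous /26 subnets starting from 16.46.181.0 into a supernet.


Original prefix: /26
Number of subnets: 4 = 2^2
New prefix = 26 - 2 = 24
Supernet: 16.46.181.0/24


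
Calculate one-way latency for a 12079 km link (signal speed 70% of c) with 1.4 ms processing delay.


Speed = 0.7 * 3e5 km/s = 210000 km/s
Propagation delay = 12079 / 210000 = 0.0575 s = 57.519 ms
Processing delay = 1.4 ms
Total one-way latency = 58.919 ms


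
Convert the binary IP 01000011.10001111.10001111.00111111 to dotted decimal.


01000011 = 67
10001111 = 143
10001111 = 143
00111111 = 63
IP: 67.143.143.63


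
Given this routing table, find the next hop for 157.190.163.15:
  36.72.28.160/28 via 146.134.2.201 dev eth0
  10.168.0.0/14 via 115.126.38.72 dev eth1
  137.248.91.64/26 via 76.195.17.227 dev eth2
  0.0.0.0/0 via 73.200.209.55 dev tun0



Longest prefix match for 157.190.163.15:
  /28 36.72.28.160: no
  /14 10.168.0.0: no
  /26 137.248.91.64: no
  /0 0.0.0.0: MATCH
Selected: next-hop 73.200.209.55 via tun0 (matched /0)


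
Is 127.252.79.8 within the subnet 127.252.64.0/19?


Subnet network: 127.252.64.0
Test IP AND mask: 127.252.64.0
Yes, 127.252.79.8 is in 127.252.64.0/19


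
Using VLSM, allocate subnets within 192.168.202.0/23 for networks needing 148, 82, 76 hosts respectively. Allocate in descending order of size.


148 hosts -> /24 (254 usable): 192.168.202.0/24
82 hosts -> /25 (126 usable): 192.168.203.0/25
76 hosts -> /25 (126 usable): 192.168.203.128/25
Allocation: 192.168.202.0/24 (148 hosts, 254 usable); 192.168.203.0/25 (82 hosts, 126 usable); 192.168.203.128/25 (76 hosts, 126 usable)
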